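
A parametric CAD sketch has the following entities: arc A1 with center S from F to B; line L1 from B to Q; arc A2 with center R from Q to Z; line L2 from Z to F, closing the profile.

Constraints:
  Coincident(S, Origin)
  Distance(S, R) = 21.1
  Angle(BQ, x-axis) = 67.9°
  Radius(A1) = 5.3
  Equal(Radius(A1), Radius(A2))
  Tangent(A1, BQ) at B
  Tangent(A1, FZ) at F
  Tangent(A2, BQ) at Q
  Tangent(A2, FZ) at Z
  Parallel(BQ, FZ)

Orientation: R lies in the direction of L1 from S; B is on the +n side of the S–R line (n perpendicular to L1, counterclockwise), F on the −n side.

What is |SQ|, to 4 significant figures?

21.76

The slot axis is L1's direction at 67.9°, so u = (cos 67.9°, sin 67.9°) = (0.3762, 0.9265) and n = (−sin 67.9°, cos 67.9°) = (-0.9265, 0.3762). S is at the origin and R lies 21.1 along u from S, so R = 21.1·u = (7.938, 19.55). Tangency of A1 to both parallel lines with radius 5.3 puts B and F at S ± 5.3·n: B = (-4.911, 1.994), F = (4.911, -1.994). Equal radii place Q and Z the same way about R: Q = R + 5.3·n = (3.028, 21.54), Z = R − 5.3·n = (12.85, 17.56). Then |SQ| = |Q − S| = 21.76.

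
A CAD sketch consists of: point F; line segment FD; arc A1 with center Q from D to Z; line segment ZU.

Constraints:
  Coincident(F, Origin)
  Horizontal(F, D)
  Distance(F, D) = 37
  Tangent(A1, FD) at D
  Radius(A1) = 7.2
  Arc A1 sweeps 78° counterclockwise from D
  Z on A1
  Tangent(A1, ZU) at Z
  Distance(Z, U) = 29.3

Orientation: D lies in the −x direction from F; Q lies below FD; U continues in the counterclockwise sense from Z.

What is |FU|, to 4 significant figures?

60.78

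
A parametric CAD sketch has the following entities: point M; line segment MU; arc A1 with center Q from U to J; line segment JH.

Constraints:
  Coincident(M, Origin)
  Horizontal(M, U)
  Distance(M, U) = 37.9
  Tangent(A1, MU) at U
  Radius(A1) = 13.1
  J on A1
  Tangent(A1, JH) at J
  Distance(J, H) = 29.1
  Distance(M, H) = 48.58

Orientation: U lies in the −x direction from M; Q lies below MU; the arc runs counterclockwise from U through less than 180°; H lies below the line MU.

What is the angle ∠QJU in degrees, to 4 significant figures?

20.36°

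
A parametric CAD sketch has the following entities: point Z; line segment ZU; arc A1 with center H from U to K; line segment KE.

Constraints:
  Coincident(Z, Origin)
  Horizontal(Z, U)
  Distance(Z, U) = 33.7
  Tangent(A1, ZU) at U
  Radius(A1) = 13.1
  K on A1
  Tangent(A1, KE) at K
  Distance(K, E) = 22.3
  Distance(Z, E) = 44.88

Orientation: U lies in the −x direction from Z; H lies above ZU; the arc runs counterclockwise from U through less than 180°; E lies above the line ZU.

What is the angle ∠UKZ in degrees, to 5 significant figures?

93.228°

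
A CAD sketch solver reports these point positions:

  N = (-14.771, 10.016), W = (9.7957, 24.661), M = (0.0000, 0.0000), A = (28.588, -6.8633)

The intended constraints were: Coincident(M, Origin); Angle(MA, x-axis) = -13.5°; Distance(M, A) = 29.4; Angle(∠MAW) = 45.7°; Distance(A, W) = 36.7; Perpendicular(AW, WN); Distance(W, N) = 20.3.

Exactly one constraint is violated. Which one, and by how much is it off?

Distance(W, N) = 20.3 — off by 8.30.

M = (0.00, 0.00) ✓; MA at -13.50° ✓; |MA| = 29.40 ✓; ∠MAW = 45.70° ✓; |AW| = 36.70 ✓; ∠(AW, WN) = 90.00° ✓; |WN| = 28.60 ✗.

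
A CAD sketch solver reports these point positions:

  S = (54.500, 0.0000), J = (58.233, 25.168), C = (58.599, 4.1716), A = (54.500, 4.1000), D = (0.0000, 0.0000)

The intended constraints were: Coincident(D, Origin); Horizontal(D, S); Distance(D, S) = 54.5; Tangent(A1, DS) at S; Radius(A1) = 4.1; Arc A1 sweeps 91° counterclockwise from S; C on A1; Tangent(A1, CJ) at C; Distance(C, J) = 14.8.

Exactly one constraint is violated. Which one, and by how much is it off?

Distance(C, J) = 14.8 — off by 6.20.

D = (0.00, 0.00) ✓; D.y = 0.00, S.y = 0.00 ✓; |DS| = 54.50 ✓; ∠(AS, SD) = 90.00° ✓; |AS| = 4.100 ✓; bearing(A→C) − bearing(A→S) = 91.00° ✓; |AC| = 4.100 ✓; ∠(AC, CJ) = 90.00° ✓; |CJ| = 21.00 ✗.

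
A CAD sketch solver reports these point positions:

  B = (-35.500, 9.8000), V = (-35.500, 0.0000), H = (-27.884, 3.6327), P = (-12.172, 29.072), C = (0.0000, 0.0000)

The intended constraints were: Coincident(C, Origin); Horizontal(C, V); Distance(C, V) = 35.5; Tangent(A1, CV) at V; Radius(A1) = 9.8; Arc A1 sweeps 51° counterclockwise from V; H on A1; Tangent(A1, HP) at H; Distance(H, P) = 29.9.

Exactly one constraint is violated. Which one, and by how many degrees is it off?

Tangent(A1, HP) at H — off by 7.30°.

C = (0.00, 0.00) ✓; C.y = 0.00, V.y = 0.00 ✓; |CV| = 35.50 ✓; ∠(BV, VC) = 90.00° ✓; |BV| = 9.800 ✓; bearing(B→H) − bearing(B→V) = 51.00° ✓; |BH| = 9.800 ✓; ∠(BH, HP) = 82.70° ✗; |HP| = 29.90 ✓.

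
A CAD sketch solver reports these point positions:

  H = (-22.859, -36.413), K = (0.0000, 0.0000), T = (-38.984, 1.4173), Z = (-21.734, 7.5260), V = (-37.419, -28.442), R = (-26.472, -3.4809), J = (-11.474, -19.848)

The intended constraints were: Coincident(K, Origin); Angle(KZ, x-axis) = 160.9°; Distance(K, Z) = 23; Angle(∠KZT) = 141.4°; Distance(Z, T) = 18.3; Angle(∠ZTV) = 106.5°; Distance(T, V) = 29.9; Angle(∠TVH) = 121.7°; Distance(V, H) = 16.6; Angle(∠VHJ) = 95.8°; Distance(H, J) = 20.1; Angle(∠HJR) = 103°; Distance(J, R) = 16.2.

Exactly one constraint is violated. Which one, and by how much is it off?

Distance(J, R) = 16.2 — off by 6.00.

K = (0.00, 0.00) ✓; KZ at 160.9° ✓; |KZ| = 23.00 ✓; ∠KZT = 141.4° ✓; |ZT| = 18.30 ✓; ∠ZTV = 106.5° ✓; |TV| = 29.90 ✓; ∠TVH = 121.7° ✓; |VH| = 16.60 ✓; ∠VHJ = 95.80° ✓; |HJ| = 20.10 ✓; ∠HJR = 103.0° ✓; |JR| = 22.20 ✗.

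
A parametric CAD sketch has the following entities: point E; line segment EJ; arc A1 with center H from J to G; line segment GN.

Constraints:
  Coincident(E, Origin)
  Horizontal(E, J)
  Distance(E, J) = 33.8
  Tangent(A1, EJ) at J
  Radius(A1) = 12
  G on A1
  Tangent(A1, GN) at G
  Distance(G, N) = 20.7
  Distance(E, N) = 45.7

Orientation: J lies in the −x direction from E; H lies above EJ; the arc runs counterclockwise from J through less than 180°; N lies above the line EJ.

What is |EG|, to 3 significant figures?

27.4

E is at the origin; E and J share the same y with |EJ| = 33.8 and J on the −x side, so J = (-33.8, 0.00). A1 meets EJ tangentially, so HJ is at right angles to EJ, so H = J + (0, 12) = (-33.8, 12.0). Since HG ⟂ GN (tangency), |HN| = √(12.0² + 20.7²) = 23.9 regardless of where G sits on A1. So N lies on both circle(E, 45.7) and circle(H, 23.9); the above-EJ intersection is N = (-28.9, 35.4). G is the foot of the tangent from N: G = (-22.4, 15.8).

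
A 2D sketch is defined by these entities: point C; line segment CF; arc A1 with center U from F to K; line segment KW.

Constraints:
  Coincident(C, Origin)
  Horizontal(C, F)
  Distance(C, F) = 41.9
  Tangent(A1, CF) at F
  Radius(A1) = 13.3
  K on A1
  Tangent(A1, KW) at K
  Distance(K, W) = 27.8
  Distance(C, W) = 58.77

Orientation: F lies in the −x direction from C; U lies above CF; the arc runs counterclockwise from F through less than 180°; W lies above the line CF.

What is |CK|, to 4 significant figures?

34.42

C is at the origin; C and F share the same y with |CF| = 41.9 and F on the −x side, so F = (-41.90, 0.000). The tangent condition forces UF to be normal to CF, so U = F + (0, 13.3) = (-41.90, 13.30). Since UK ⟂ KW (tangency), |UW| = √(13.3² + 27.8²) = 30.82 regardless of where K sits on A1. So W lies on both circle(C, 58.77) and circle(U, 30.82); the above-CF intersection is W = (-38.98, 43.98). K is the foot of the tangent from W: K = (-29.41, 17.88).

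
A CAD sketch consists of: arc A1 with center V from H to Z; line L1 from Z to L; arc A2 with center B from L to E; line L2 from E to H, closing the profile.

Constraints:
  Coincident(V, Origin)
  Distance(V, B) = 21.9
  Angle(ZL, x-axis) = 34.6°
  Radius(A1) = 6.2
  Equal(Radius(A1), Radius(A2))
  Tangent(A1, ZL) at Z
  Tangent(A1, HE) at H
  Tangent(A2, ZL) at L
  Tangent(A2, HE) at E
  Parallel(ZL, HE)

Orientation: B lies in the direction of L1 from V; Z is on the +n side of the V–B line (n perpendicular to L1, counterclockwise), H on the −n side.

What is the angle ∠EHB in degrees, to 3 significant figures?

15.8°

The slot axis is L1's direction at 34.6°, so u = (cos 34.6°, sin 34.6°) = (0.823, 0.568) and n = (−sin 34.6°, cos 34.6°) = (-0.568, 0.823). V is at the origin and B lies 21.9 along u from V, so B = 21.9·u = (18.0, 12.4). Tangency of A1 to both parallel lines with radius 6.2 puts Z and H at V ± 6.2·n: Z = (-3.52, 5.10), H = (3.52, -5.10). Equal radii place L and E the same way about B: L = B + 6.2·n = (14.5, 17.5), E = B − 6.2·n = (21.5, 7.33). Then cos ∠EHB = HE·HB / (|HE||HB|), giving 15.8°.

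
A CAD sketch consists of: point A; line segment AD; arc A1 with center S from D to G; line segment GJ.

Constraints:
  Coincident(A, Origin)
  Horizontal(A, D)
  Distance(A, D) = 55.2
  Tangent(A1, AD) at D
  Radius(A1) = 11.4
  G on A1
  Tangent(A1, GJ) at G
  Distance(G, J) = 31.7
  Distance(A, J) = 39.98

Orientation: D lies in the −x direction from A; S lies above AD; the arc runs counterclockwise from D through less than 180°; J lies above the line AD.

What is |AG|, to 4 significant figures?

46.37

Checks: |SG| = 11.40 ✓; ∠(SG, GJ) = 90.00° ✓; |GJ| = 31.70 ✓; |AJ| = 39.98 ✓.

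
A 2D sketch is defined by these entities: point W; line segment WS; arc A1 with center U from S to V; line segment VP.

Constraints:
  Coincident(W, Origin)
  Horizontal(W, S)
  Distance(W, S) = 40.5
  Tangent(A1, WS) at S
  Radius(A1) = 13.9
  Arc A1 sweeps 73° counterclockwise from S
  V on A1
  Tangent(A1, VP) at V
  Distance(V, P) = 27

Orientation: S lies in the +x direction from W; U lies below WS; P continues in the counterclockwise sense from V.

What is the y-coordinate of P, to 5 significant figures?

-35.656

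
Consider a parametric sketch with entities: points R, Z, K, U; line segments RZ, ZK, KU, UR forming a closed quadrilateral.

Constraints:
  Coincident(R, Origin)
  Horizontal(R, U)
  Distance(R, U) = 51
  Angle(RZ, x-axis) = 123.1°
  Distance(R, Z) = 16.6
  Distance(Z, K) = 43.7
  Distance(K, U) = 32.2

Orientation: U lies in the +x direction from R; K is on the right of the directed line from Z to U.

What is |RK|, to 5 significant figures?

27.886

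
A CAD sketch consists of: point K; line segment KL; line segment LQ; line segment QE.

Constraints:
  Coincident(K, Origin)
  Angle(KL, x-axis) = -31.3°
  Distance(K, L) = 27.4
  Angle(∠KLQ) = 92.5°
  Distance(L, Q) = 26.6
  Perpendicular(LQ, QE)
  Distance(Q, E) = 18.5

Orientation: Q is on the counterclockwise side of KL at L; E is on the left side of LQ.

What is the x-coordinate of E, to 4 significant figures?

22.84

K is at the origin; KL runs at -31.3° with length 27.4, so L = 27.4·(cos -31.3°, sin -31.3°) = (23.41, -14.23). ∠KLQ = 92.5°, so LQ runs at -31.3° + (180° − 92.5°) = 56.20° from the x-axis; with |LQ| = 26.6, Q = L + 26.6·(cos 56.20°, sin 56.20°) = (38.21, 7.869). LQ is perpendicular to QE; with |QE| = 18.5 on the left of LQ, E = Q + 18.5·(-0.8310, 0.5563) = (22.84, 18.16). So E.x = 22.84.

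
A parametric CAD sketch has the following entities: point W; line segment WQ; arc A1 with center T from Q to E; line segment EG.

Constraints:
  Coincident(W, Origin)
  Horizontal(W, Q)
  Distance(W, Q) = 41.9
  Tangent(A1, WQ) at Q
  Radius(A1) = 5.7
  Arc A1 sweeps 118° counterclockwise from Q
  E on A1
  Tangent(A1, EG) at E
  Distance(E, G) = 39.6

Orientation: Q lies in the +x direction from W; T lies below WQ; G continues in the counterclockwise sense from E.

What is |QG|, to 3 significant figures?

45.4

W is at the origin; WQ is horizontal with |WQ| = 41.9 and Q on the +x side, so Q = (41.9, 0.00). A1 meets WQ tangentially, so TQ is at right angles to WQ, so T = Q + (0, -5.7) = (41.9, -5.70). On A1, Q sits at bearing 90° from T; a 118° counterclockwise sweep puts E at bearing 208°, so E = T + 5.7·(cos 208°, sin 208°) = (36.9, -8.38). A1 meets EG tangentially, so TE is at right angles to EG, so EG runs along (−sin 208°, cos 208°); with |EG| = 39.6, G = (55.5, -43.3). Then |QG| = |G − Q| = 45.4.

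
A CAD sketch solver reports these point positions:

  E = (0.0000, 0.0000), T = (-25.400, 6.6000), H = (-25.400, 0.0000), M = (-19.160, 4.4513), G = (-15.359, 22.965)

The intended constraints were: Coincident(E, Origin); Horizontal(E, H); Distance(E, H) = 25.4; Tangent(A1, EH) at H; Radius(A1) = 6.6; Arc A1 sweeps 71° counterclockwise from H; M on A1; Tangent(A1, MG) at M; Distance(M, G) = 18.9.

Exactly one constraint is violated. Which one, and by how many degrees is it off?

Tangent(A1, MG) at M — off by 7.40°.

E = (0.00, 0.00) ✓; E.y = 0.00, H.y = 0.00 ✓; |EH| = 25.40 ✓; ∠(TH, HE) = 90.00° ✓; |TH| = 6.600 ✓; bearing(T→M) − bearing(T→H) = 71.00° ✓; |TM| = 6.600 ✓; ∠(TM, MG) = 82.60° ✗; |MG| = 18.90 ✓.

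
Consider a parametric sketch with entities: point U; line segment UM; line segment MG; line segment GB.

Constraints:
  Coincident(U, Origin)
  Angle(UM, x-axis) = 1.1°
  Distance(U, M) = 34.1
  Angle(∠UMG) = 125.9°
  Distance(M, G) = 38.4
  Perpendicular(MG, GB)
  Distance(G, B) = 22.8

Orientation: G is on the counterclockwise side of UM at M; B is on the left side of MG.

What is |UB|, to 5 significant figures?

58.594

∠UMG = 125.9°, so MG runs at 1.1° + (180° − 125.9°) = 55.200° from the x-axis; with |MG| = 38.4, G = M + 38.4·(cos 55.200°, sin 55.200°) = (56.009, 32.187). MG is perpendicular to GB; with |GB| = 22.8 on the left of MG, B = G + 22.8·(-0.82115, 0.57071) = (37.287, 45.199). Then |UB| = |B − U| = 58.594.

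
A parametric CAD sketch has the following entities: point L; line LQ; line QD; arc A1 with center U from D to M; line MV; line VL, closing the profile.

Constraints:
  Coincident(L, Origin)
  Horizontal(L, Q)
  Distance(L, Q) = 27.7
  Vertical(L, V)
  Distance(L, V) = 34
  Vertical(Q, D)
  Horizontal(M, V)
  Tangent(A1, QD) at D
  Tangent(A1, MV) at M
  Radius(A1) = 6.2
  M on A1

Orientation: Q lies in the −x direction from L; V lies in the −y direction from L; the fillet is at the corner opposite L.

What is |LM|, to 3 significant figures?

40.2

L is at the origin; L and Q share the same y with |LQ| = 27.7 and Q on the −x side, so Q = (-27.7, 0.00). LV is vertical with |LV| = 34.0 and V on the −y side, so V = (0.00, -34.0). The virtual corner opposite L is at (-27.7, -34.0). Since A1 is tangent to QD there, UD ⟂ QD and since A1 is tangent to MV there, UM ⟂ MV, with radius 6.2, so the center U sits 6.2 in from both sides at U = (-21.5, -27.8). That places the tangent points at D = (-27.7, -27.8) on QD and M = (-21.5, -34.0) on MV. Then |LM| = |M − L| = 40.2.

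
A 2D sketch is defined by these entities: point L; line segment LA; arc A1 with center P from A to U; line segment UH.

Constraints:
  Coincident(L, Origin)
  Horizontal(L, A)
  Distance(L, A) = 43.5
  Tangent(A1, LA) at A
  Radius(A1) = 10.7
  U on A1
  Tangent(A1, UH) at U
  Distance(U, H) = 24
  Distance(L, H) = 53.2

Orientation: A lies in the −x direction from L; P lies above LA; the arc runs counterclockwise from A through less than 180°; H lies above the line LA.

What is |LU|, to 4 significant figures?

35.62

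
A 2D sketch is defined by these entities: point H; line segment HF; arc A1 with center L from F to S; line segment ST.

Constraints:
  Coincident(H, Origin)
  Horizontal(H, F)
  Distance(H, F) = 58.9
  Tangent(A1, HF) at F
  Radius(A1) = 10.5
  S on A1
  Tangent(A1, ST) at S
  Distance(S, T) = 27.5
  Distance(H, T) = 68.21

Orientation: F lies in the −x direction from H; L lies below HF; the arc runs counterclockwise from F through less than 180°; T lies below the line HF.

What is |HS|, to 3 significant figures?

69.9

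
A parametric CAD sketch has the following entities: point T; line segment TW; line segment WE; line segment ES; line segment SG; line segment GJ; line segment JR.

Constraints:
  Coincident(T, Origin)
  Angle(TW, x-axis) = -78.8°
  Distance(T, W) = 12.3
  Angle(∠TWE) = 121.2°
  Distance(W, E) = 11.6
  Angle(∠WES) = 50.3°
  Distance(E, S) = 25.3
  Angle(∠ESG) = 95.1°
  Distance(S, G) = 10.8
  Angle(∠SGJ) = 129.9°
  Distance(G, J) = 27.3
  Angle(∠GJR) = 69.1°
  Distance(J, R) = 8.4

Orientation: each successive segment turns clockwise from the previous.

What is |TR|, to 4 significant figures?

22.16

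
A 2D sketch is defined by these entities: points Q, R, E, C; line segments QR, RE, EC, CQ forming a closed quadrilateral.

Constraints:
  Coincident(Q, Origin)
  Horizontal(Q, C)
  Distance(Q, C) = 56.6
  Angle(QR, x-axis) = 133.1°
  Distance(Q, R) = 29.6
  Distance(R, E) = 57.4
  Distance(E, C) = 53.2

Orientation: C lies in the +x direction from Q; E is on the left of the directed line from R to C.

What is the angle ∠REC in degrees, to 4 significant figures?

92.29°

Checks: |RE| = 57.40 ✓; |EC| = 53.20 ✓.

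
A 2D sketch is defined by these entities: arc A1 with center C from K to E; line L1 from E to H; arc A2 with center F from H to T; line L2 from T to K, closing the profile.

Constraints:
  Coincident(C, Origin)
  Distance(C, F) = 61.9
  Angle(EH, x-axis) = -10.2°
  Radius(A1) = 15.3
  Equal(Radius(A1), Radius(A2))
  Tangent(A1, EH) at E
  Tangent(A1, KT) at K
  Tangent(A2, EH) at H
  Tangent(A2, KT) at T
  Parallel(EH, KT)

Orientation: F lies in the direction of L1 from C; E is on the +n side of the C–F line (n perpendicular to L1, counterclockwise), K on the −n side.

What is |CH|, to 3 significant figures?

63.8

The slot axis is L1's direction at -10.2°, so u = (cos -10.2°, sin -10.2°) = (0.984, -0.177) and n = (−sin -10.2°, cos -10.2°) = (0.177, 0.984). C is at the origin and F lies 61.9 along u from C, so F = 61.9·u = (60.9, -11.0). Tangency of A1 to both parallel lines with radius 15.3 puts E and K at C ± 15.3·n: E = (2.71, 15.1), K = (-2.71, -15.1). Equal radii place H and T the same way about F: H = F + 15.3·n = (63.6, 4.10), T = F − 15.3·n = (58.2, -26.0). Then |CH| = |H − C| = 63.8.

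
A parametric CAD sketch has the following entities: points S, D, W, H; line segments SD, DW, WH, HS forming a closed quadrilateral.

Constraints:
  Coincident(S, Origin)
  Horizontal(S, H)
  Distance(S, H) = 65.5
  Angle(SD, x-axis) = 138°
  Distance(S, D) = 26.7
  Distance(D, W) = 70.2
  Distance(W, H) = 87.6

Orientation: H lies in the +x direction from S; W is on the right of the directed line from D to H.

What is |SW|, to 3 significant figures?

51.2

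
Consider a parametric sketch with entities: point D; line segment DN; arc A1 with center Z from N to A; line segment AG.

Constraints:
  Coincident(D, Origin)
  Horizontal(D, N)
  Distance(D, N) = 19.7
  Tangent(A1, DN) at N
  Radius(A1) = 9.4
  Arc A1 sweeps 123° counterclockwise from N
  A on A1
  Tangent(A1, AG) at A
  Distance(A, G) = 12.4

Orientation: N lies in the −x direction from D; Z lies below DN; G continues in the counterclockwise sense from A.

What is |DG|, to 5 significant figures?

32.478

D is at the origin; D and N share the same y with |DN| = 19.7 and N on the −x side, so N = (-19.700, 0.0000). Since A1 is tangent to DN there, ZN ⟂ DN, so Z = N + (0, -9.4) = (-19.700, -9.4000). On A1, N sits at bearing 90° from Z; a 123° counterclockwise sweep puts A at bearing 213°, so A = Z + 9.4·(cos 213°, sin 213°) = (-27.584, -14.520). The tangent condition forces ZA to be normal to AG, so AG runs along (−sin 213°, cos 213°); with |AG| = 12.4, G = (-20.830, -24.919). Then |DG| = |G − D| = 32.478.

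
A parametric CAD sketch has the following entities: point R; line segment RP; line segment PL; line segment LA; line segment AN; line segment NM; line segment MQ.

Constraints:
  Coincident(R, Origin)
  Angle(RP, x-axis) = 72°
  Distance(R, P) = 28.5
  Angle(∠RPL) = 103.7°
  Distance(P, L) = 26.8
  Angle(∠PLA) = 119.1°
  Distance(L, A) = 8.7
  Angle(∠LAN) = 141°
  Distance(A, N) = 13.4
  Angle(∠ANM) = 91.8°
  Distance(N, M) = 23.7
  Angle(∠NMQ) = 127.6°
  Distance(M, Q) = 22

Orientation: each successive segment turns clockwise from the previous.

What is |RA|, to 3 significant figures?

42.8

R is at the origin; RP runs at 72.0° with length 28.5, so P = (8.81, 27.1). ∠RPL = 103.7° gives PL at -4.30° from the x-axis; with |PL| = 26.8, L = (35.5, 25.1). ∠PLA = 119.1° gives LA at -65.2° from the x-axis; with |LA| = 8.7, A = (39.2, 17.2). Then |RA| = |A − R| = 42.8.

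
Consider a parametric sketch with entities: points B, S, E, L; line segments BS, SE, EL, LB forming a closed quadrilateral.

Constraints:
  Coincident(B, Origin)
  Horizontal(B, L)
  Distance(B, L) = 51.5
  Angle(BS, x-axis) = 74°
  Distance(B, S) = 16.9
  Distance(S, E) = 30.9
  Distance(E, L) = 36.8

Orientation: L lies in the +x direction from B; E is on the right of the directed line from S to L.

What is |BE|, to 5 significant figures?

20.730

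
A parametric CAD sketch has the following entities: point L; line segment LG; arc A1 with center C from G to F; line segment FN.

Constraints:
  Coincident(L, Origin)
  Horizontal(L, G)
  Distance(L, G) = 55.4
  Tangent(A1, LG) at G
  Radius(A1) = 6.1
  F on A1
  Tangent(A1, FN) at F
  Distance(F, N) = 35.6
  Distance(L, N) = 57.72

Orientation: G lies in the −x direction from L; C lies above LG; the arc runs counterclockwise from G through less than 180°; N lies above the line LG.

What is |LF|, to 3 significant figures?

49.7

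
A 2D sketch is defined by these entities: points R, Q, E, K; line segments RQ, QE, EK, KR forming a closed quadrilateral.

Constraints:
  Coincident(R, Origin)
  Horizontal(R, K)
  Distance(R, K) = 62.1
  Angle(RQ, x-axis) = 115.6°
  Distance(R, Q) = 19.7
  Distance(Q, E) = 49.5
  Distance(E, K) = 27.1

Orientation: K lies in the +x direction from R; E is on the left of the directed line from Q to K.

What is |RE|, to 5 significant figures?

44.361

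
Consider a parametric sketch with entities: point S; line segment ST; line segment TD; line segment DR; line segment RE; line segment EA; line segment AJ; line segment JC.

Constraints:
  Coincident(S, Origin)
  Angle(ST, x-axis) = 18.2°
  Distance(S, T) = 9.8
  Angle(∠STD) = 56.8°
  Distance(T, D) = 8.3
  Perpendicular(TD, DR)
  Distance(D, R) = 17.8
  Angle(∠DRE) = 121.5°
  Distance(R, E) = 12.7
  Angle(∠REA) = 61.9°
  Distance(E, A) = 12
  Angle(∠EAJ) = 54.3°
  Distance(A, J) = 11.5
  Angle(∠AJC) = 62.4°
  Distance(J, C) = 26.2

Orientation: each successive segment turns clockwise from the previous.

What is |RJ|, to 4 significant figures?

1.989

S is at the origin; ST runs at 18.2° with length 9.8, so T = (9.310, 3.061). ∠STD = 56.8° gives TD at -105.0° from the x-axis; with |TD| = 8.3, D = (7.162, -4.956). TD ⟂ DR, so DR runs at 165.0°; with |DR| = 17.8, R = (-10.03, -0.3493). ∠DRE = 121.5° gives RE at 106.5° from the x-axis; with |RE| = 12.7, E = (-13.64, 11.83). ∠REA = 61.9° gives EA at -11.60° from the x-axis; with |EA| = 12.0, A = (-1.884, 9.415). ∠EAJ = 54.3° gives AJ at -137.3° from the x-axis; with |AJ| = 11.5, J = (-10.34, 1.616). Then |RJ| = |J − R| = 1.989.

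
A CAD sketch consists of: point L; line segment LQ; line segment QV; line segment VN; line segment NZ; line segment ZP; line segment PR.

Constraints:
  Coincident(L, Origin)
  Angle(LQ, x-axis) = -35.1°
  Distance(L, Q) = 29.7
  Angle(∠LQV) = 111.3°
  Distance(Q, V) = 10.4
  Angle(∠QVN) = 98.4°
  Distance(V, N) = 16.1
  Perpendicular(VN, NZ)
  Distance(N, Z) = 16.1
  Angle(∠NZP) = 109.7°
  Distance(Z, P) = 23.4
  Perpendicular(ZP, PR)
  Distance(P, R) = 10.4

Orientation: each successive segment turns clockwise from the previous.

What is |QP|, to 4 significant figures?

14.39

L is at the origin; LQ runs at -35.1° with length 29.7, so Q = (24.30, -17.08). ∠LQV = 111.3° gives QV at -103.8° from the x-axis; with |QV| = 10.4, V = (21.82, -27.18). ∠QVN = 98.4° gives VN at 174.6° from the x-axis; with |VN| = 16.1, N = (5.790, -25.66). VN is perpendicular to NZ, so NZ runs at 84.60°; with |NZ| = 16.1, Z = (7.305, -9.634). ∠NZP = 109.7° gives ZP at 14.30° from the x-axis; with |ZP| = 23.4, P = (29.98, -3.854). Then |QP| = |P − Q| = 14.39.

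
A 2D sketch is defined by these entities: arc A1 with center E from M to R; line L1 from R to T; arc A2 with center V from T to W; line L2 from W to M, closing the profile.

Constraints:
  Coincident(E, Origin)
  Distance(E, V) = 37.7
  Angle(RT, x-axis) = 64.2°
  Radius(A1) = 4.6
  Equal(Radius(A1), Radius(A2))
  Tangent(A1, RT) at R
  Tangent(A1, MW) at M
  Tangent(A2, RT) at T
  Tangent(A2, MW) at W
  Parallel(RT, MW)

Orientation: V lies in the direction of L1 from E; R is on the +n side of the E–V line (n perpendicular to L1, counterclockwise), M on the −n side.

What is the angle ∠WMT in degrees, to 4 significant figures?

13.71°

The slot axis is L1's direction at 64.2°, so u = (cos 64.2°, sin 64.2°) = (0.4352, 0.9003) and n = (−sin 64.2°, cos 64.2°) = (-0.9003, 0.4352). E is at the origin and V lies 37.7 along u from E, so V = 37.7·u = (16.41, 33.94). Tangency of A1 to both parallel lines with radius 4.6 puts R and M at E ± 4.6·n: R = (-4.141, 2.002), M = (4.141, -2.002). Equal radii place T and W the same way about V: T = V + 4.6·n = (12.27, 35.94), W = V − 4.6·n = (20.55, 31.94). Then cos ∠WMT = MW·MT / (|MW||MT|), giving 13.71°.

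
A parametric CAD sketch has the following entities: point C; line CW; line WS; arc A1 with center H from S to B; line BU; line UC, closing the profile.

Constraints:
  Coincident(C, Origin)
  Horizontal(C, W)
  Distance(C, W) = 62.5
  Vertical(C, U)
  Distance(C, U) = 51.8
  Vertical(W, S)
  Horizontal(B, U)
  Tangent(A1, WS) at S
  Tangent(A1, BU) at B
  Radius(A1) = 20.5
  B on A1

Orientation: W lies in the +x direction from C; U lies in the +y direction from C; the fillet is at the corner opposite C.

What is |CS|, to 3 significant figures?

69.9

The virtual corner opposite C is at (62.5, 51.8). The tangent condition forces HS to be normal to WS and A1 meets BU tangentially, so HB is at right angles to BU, with radius 20.5, so the center H sits 20.5 in from both sides at H = (42.0, 31.3). That places the tangent points at S = (62.5, 31.3) on WS and B = (42.0, 51.8) on BU. Then |CS| = |S − C| = 69.9.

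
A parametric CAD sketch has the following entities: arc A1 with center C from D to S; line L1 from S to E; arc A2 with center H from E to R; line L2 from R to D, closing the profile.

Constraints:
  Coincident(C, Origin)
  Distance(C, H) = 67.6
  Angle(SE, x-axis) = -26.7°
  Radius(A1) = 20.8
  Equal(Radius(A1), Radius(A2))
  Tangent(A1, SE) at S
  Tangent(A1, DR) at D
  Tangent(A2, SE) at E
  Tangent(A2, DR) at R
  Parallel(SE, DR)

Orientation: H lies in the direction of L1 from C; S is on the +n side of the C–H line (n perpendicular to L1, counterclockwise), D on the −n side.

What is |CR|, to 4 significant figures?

70.73

The slot axis is L1's direction at -26.7°, so u = (cos -26.7°, sin -26.7°) = (0.8934, -0.4493) and n = (−sin -26.7°, cos -26.7°) = (0.4493, 0.8934). C is at the origin and H lies 67.6 along u from C, so H = 67.6·u = (60.39, -30.37). Tangency of A1 to both parallel lines with radius 20.8 puts S and D at C ± 20.8·n: S = (9.346, 18.58), D = (-9.346, -18.58). Equal radii place E and R the same way about H: E = H + 20.8·n = (69.74, -11.79), R = H − 20.8·n = (51.05, -48.96). Then |CR| = |R − C| = 70.73.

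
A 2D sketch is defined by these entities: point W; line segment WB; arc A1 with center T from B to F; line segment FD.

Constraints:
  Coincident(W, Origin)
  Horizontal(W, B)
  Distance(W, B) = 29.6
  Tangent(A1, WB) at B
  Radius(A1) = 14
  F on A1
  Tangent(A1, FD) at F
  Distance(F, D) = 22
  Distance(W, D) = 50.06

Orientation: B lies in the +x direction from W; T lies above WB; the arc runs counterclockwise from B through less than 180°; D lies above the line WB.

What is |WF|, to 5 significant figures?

46.685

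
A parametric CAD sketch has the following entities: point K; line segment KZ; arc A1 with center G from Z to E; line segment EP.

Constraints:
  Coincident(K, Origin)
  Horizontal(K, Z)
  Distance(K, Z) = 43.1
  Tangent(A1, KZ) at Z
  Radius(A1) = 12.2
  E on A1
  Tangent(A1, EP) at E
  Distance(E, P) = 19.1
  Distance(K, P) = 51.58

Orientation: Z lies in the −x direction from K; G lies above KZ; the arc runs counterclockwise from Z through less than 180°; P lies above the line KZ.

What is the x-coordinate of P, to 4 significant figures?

-38.45

Checks: |GE| = 12.20 ✓; ∠(GE, EP) = 90.00° ✓; |EP| = 19.10 ✓; |KP| = 51.58 ✓.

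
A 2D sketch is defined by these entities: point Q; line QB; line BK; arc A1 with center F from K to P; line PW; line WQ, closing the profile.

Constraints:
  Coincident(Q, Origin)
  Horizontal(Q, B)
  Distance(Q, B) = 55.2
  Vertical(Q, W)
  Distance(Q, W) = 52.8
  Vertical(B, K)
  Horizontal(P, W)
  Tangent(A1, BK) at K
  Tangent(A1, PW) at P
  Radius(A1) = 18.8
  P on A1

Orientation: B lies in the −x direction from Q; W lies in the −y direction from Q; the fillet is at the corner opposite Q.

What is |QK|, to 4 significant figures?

64.83

The virtual corner opposite Q is at (-55.20, -52.80). A1 meets BK tangentially, so FK is at right angles to BK and tangency of A1 to PW means the radius FP is perpendicular to PW, with radius 18.8, so the center F sits 18.8 in from both sides at F = (-36.40, -34.00). That places the tangent points at K = (-55.20, -34.00) on BK and P = (-36.40, -52.80) on PW. Then |QK| = |K − Q| = 64.83.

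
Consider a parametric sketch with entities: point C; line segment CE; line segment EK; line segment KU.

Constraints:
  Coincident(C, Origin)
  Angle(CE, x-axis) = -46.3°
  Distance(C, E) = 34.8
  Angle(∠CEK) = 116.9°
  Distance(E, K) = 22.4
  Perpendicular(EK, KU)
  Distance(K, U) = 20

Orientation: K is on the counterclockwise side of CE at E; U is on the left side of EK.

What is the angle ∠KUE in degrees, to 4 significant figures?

48.24°

∠CEK = 116.9°, so EK runs at -46.3° + (180° − 116.9°) = 16.80° from the x-axis; with |EK| = 22.4, K = E + 22.4·(cos 16.80°, sin 16.80°) = (45.49, -18.68). EK ⟂ KU; with |KU| = 20.0 on the left of EK, U = K + 20.0·(-0.2890, 0.9573) = (39.71, 0.4614). Then cos ∠KUE = UK·UE / (|UK||UE|), giving 48.24°.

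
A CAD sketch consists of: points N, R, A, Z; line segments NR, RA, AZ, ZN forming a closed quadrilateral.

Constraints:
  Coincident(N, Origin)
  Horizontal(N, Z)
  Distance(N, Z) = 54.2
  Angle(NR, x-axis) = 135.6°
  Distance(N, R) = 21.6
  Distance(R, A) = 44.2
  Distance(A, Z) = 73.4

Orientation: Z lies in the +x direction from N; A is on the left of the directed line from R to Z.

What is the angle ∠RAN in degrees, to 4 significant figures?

22.23°

N is at the origin; N and Z share the same y with |NZ| = 54.2 and Z in +x, so Z = (54.2, 0). NR runs at 135.6° with |NR| = 21.6, so R = (-15.43, 15.11). A is determined by |RA| = 44.2 and |AZ| = 73.4 together: it lies at the intersection of circle(R, 44.2) and circle(Z, 73.4). With |RZ| = 71.25, the foot of the radical line on RZ is 11.53 from R and the perpendicular offset is √(44.2² − 11.53²) = 42.67. Taking the left-of-RZ solution: A = (4.886, 54.37).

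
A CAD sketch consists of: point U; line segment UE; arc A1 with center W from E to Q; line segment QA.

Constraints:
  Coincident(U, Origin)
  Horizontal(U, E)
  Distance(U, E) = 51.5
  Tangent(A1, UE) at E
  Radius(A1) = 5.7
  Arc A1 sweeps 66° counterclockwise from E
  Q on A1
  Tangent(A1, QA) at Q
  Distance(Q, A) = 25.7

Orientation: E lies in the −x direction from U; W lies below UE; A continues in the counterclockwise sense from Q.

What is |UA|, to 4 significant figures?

72.33

On A1, E sits at bearing 90° from W; a 66° counterclockwise sweep puts Q at bearing 156°, so Q = W + 5.7·(cos 156°, sin 156°) = (-56.71, -3.382). The tangent condition forces WQ to be normal to QA, so QA runs along (−sin 156°, cos 156°); with |QA| = 25.7, A = (-67.16, -26.86). Then |UA| = |A − U| = 72.33.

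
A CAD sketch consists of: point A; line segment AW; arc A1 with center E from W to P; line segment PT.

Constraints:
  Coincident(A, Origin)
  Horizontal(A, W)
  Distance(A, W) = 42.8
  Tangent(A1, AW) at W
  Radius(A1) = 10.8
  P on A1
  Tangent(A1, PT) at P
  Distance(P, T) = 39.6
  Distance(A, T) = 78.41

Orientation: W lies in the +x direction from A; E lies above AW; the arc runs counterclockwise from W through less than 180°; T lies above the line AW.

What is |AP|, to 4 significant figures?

53.87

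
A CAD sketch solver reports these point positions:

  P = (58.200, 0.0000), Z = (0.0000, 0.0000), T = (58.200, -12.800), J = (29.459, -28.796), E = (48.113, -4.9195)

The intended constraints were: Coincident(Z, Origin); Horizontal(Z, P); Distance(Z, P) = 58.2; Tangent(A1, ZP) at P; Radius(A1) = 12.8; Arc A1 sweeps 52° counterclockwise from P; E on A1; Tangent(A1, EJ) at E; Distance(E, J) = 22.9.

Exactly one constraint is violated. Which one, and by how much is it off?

Distance(E, J) = 22.9 — off by 7.40.

Z = (0.00, 0.00) ✓; Z.y = 0.00, P.y = 0.00 ✓; |ZP| = 58.20 ✓; ∠(TP, PZ) = 90.00° ✓; |TP| = 12.80 ✓; bearing(T→E) − bearing(T→P) = 52.00° ✓; |TE| = 12.80 ✓; ∠(TE, EJ) = 90.00° ✓; |EJ| = 30.30 ✗.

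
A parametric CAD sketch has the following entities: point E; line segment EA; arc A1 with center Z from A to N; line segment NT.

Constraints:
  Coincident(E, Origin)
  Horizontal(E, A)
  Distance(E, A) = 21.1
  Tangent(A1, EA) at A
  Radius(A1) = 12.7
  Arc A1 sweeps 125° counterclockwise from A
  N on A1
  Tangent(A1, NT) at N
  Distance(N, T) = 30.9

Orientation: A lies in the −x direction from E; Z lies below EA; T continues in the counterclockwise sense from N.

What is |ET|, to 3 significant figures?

47.3

E is at the origin; E and A share the same y with |EA| = 21.1 and A on the −x side, so A = (-21.1, 0.00). Since A1 is tangent to EA there, ZA ⟂ EA, so Z = A + (0, -12.7) = (-21.1, -12.7). On A1, A sits at bearing 90° from Z; a 125° counterclockwise sweep puts N at bearing 215°, so N = Z + 12.7·(cos 215°, sin 215°) = (-31.5, -20.0). The tangent condition forces ZN to be normal to NT, so NT runs along (−sin 215°, cos 215°); with |NT| = 30.9, T = (-13.8, -45.3). Then |ET| = |T − E| = 47.3.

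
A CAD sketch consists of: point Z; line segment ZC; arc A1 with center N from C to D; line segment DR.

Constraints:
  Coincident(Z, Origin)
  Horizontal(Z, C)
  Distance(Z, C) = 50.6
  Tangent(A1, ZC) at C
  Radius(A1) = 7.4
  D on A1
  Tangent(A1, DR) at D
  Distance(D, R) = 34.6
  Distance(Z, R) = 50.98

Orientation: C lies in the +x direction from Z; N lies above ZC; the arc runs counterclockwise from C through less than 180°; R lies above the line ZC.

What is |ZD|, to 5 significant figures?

57.512

Z is at the origin; Z and C share the same y with |ZC| = 50.6 and C on the +x side, so C = (50.600, 0.0000). Tangency of A1 to ZC means the radius NC is perpendicular to ZC, so N = C + (0, 7.4) = (50.600, 7.4000). Since ND ⟂ DR (tangency), |NR| = √(7.4² + 34.6²) = 35.382 regardless of where D sits on A1. So R lies on both circle(Z, 50.98) and circle(N, 35.382); the above-ZC intersection is R = (33.537, 38.396). D is the foot of the tangent from R: D = (56.193, 12.246).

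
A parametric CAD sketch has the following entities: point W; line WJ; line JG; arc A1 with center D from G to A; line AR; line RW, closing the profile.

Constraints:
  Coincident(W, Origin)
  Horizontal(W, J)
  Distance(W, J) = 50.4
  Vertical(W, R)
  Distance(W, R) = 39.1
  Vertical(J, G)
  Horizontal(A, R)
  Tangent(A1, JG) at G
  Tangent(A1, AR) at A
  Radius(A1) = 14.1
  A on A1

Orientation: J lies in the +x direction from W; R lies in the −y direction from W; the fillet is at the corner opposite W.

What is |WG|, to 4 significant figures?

56.26

W is at the origin; W and J share the same y with |WJ| = 50.4 and J on the +x side, so J = (50.40, 0.000). WR is vertical with |WR| = 39.1 and R on the −y side, so R = (0.000, -39.10). The virtual corner opposite W is at (50.40, -39.10). Tangency of A1 to JG means the radius DG is perpendicular to JG and tangency of A1 to AR means the radius DA is perpendicular to AR, with radius 14.1, so the center D sits 14.1 in from both sides at D = (36.30, -25.00). That places the tangent points at G = (50.40, -25.00) on JG and A = (36.30, -39.10) on AR. Then |WG| = |G − W| = 56.26.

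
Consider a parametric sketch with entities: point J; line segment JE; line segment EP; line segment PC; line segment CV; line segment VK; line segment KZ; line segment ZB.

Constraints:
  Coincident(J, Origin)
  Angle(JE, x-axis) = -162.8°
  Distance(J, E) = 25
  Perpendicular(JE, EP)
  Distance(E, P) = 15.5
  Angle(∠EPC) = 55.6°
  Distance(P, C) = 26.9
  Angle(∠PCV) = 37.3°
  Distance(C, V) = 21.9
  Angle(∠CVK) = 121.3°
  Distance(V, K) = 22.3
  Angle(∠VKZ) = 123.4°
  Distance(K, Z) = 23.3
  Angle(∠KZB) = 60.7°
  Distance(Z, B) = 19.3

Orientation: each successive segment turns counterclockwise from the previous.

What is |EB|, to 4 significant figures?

25.54

J is at the origin; JE runs at -162.8° with length 25.0, so E = (-23.88, -7.393). The perpendicularity gives EP at right angles to JE, so EP runs at -72.80°; with |EP| = 15.5, P = (-19.30, -22.20). ∠EPC = 55.6° gives PC at 51.60° from the x-axis; with |PC| = 26.9, C = (-2.590, -1.118). ∠PCV = 37.3° gives CV at -165.7° from the x-axis; with |CV| = 21.9, V = (-23.81, -6.527). ∠CVK = 121.3° gives VK at -107.0° from the x-axis; with |VK| = 22.3, K = (-30.33, -27.85). ∠VKZ = 123.4° gives KZ at -50.40° from the x-axis; with |KZ| = 23.3, Z = (-15.48, -45.81). ∠KZB = 60.7° gives ZB at 68.90° from the x-axis; with |ZB| = 19.3, B = (-8.531, -27.80). Then |EB| = |B − E| = 25.54.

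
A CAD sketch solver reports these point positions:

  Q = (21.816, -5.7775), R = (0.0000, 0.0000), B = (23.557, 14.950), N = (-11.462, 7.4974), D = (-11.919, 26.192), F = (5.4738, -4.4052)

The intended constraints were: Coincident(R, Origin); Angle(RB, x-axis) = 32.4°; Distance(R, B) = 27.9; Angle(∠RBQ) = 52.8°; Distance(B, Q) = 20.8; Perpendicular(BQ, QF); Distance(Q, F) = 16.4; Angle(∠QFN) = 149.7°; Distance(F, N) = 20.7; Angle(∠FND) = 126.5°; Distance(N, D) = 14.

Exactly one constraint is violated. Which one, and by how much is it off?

Distance(N, D) = 14 — off by 4.70.

R = (0.00, 0.00) ✓; RB at 32.40° ✓; |RB| = 27.90 ✓; ∠RBQ = 52.80° ✓; |BQ| = 20.80 ✓; ∠(BQ, QF) = 90.00° ✓; |QF| = 16.40 ✓; ∠QFN = 149.7° ✓; |FN| = 20.70 ✓; ∠FND = 126.5° ✓; |ND| = 18.70 ✗.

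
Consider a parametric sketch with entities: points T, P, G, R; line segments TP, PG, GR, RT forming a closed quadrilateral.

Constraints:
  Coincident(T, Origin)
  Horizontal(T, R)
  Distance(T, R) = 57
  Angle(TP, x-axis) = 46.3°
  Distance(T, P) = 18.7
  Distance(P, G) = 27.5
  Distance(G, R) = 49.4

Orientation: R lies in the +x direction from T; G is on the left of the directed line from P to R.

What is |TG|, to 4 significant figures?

45.73

Checks: |PG| = 27.50 ✓; |GR| = 49.40 ✓.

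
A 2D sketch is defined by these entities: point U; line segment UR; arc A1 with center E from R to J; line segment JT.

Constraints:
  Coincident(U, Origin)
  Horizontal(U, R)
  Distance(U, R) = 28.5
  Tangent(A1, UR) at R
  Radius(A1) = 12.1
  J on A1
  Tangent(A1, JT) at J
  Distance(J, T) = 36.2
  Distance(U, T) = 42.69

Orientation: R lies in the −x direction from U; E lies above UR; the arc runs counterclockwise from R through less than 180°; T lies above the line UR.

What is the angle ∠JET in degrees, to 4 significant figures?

71.52°

U is at the origin; UR is horizontal with |UR| = 28.5 and R on the −x side, so R = (-28.50, 0.000). A1 meets UR tangentially, so ER is at right angles to UR, so E = R + (0, 12.1) = (-28.50, 12.10). Since EJ ⟂ JT (tangency), |ET| = √(12.1² + 36.2²) = 38.17 regardless of where J sits on A1. So T lies on both circle(U, 42.69) and circle(E, 38.17); the above-UR intersection is T = (-5.245, 42.37). J is the foot of the tangent from T: J = (-17.06, 8.150).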